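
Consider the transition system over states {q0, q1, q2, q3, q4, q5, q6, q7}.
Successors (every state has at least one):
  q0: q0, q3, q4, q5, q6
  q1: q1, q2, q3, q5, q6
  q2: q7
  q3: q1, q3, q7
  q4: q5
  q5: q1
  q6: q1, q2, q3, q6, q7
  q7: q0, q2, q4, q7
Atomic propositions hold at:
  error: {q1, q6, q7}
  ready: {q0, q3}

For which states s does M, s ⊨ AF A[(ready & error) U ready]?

{q0, q3}

Sat(ready & error) = ∅
A[(ready & error) U ready]: least fixpoint, start Z0 = Sat(ready) = {q0, q3}, add states in Sat(ready & error) with every successor in Z. Already a fixed point.
Sat(A[(ready & error) U ready]) = {q0, q3}
AF A[(ready & error) U ready]: least fixpoint, start Z0 = {q0, q3}, add states with every successor in Z. Already a fixed point.
Sat(AF A[(ready & error) U ready]) = {q0, q3}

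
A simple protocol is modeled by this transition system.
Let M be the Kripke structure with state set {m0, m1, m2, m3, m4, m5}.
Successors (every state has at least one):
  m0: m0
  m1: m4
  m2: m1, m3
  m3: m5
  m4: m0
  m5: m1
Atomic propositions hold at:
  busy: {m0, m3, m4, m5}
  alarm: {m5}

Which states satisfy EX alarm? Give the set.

Sat(EX alarm) = {s : some successor in {m5}} = {m3}

{m3}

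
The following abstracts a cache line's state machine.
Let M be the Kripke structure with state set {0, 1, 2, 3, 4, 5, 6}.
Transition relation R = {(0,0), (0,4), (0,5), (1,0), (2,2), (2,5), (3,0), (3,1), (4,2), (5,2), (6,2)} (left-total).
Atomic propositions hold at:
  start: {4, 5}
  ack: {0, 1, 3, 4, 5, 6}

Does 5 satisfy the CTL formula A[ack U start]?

Yes

A[ack U start]: least fixpoint, start Z0 = Sat(start) = {4, 5}, add states in Sat(ack) with every successor in Z. Already a fixed point.
Sat(A[ack U start]) = {4, 5}
5 ∈ Sat(A[ack U start]) = {4, 5}, so the formula holds at 5.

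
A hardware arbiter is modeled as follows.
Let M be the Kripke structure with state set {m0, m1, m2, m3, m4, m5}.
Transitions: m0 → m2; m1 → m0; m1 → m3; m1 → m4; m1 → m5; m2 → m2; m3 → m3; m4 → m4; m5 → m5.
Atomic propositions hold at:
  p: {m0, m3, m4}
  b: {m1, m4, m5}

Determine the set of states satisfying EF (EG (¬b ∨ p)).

{m0, m1, m2, m3, m4}

Sat(¬b) = {m0, m2, m3}
Sat(¬b ∨ p) = {m0, m2, m3, m4}
EG (¬b ∨ p): greatest fixpoint, start Z0 = {m0, m2, m3, m4}, keep only states in Sat with some successor in Z. Already a fixed point.
Sat(EG (¬b ∨ p)) = {m0, m2, m3, m4}
EF (EG (¬b ∨ p)): least fixpoint, start Z0 = {m0, m2, m3, m4}, add states with some successor in Z. Z1 = {m0, m1, m2, m3, m4}; fixed.
Sat(EF (EG (¬b ∨ p))) = {m0, m1, m2, m3, m4}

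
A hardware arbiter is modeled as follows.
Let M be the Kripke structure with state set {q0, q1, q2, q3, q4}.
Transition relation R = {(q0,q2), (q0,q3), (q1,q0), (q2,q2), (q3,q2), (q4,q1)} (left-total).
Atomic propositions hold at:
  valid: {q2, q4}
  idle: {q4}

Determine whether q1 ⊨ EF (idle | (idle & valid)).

Sat(idle & valid) = {q4}
Sat(idle | (idle & valid)) = {q4}
EF (idle | (idle & valid)): least fixpoint, start Z0 = {q4}, add states with some successor in Z. Already a fixed point.
Sat(EF (idle | (idle & valid))) = {q4}
q1 ∉ Sat(EF (idle | (idle & valid))) = {q4}, so the formula does not hold at q1.

No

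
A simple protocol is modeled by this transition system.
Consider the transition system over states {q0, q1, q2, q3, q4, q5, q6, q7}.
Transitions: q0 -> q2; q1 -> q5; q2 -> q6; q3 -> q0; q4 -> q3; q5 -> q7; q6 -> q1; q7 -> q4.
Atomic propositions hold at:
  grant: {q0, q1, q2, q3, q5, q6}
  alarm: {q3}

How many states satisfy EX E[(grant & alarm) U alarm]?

1

Sat(grant & alarm) = {q3}
E[(grant & alarm) U alarm]: least fixpoint, start Z0 = Sat(alarm) = {q3}, add states in Sat(grant & alarm) with some successor in Z. Already a fixed point.
Sat(E[(grant & alarm) U alarm]) = {q3}
Sat(EX E[(grant & alarm) U alarm]) = {s : some successor in {q3}} = {q4}
|Sat(EX E[(grant & alarm) U alarm])| = |{q4}| = 1.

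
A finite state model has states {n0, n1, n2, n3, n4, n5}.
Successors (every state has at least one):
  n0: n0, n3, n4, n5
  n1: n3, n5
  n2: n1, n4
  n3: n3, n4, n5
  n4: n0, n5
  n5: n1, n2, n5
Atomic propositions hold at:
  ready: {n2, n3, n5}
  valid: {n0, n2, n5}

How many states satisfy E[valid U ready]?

4

E[valid U ready]: least fixpoint, start Z0 = Sat(ready) = {n2, n3, n5}, add states in Sat(valid) with some successor in Z. Z1 = {n0, n2, n3, n5}; fixed.
Sat(E[valid U ready]) = {n0, n2, n3, n5}
|Sat(E[valid U ready])| = |{n0, n2, n3, n5}| = 4.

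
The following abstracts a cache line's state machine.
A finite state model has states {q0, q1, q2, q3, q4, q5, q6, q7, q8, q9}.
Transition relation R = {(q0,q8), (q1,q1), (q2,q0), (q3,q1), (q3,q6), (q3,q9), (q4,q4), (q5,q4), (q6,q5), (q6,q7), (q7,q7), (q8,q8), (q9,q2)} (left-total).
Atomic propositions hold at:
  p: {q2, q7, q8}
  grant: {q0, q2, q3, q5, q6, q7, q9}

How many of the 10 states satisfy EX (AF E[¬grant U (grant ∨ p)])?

Sat(¬grant) = {q1, q4, q8}
Sat(grant ∨ p) = {q0, q2, q3, q5, q6, q7, q8, q9}
E[¬grant U (grant ∨ p)]: least fixpoint, start Z0 = Sat((grant ∨ p)) = {q0, q2, q3, q5, q6, q7, q8, q9}, add states in Sat(¬grant) with some successor in Z. Already a fixed point.
Sat(E[¬grant U (grant ∨ p)]) = {q0, q2, q3, q5, q6, q7, q8, q9}
AF E[¬grant U (grant ∨ p)]: least fixpoint, start Z0 = {q0, q2, q3, q5, q6, q7, q8, q9}, add states with every successor in Z. Already a fixed point.
Sat(AF E[¬grant U (grant ∨ p)]) = {q0, q2, q3, q5, q6, q7, q8, q9}
Sat(EX (AF E[¬grant U (grant ∨ p)])) = {s : some successor in {q0, q2, q3, q5, q6, q7, q8, q9}} = {q0, q2, q3, q6, q7, q8, q9}
|Sat(EX (AF E[¬grant U (grant ∨ p)]))| = |{q0, q2, q3, q6, q7, q8, q9}| = 7.

7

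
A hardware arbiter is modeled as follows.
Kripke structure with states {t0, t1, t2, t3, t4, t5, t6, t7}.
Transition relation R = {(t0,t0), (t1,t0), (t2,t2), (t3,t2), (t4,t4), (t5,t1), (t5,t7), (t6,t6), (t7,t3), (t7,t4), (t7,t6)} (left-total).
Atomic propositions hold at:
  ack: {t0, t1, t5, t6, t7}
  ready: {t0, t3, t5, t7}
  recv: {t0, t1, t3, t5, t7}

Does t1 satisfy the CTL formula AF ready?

Yes

AF ready: least fixpoint, start Z0 = {t0, t3, t5, t7}, add states with every successor in Z. Z1 = {t0, t1, t3, t5, t7}; fixed.
Sat(AF ready) = {t0, t1, t3, t5, t7}
t1 ∈ Sat(AF ready) = {t0, t1, t3, t5, t7}, so the formula holds at t1.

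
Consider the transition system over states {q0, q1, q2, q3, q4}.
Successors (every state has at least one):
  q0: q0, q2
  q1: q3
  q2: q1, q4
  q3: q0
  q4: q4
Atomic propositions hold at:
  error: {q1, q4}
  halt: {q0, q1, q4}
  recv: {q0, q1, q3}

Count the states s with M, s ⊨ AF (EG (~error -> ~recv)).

Sat(~error) = {q0, q2, q3}
Sat(~recv) = {q2, q4}
Sat(~error -> ~recv) = {q1, q2, q4}
EG (~error -> ~recv): greatest fixpoint, start Z0 = {q1, q2, q4}, keep only states in Sat with some successor in Z. Z1 = {q2, q4}; fixed.
Sat(EG (~error -> ~recv)) = {q2, q4}
AF (EG (~error -> ~recv)): least fixpoint, start Z0 = {q2, q4}, add states with every successor in Z. Already a fixed point.
Sat(AF (EG (~error -> ~recv))) = {q2, q4}
|Sat(AF (EG (~error -> ~recv)))| = |{q2, q4}| = 2.

2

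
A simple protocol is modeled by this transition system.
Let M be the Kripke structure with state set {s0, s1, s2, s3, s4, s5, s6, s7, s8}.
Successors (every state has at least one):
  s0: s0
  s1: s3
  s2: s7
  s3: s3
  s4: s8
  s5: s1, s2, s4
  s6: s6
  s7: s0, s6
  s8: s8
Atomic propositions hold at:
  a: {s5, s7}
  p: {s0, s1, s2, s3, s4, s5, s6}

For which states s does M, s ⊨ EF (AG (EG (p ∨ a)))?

Sat(p ∨ a) = {s0, s1, s2, s3, s4, s5, s6, s7}
EG (p ∨ a): greatest fixpoint, start Z0 = {s0, s1, s2, s3, s4, s5, s6, s7}, keep only states in Sat with some successor in Z. Z1 = {s0, s1, s2, s3, s5, s6, s7}; fixed.
Sat(EG (p ∨ a)) = {s0, s1, s2, s3, s5, s6, s7}
AG (EG (p ∨ a)): greatest fixpoint, start Z0 = {s0, s1, s2, s3, s5, s6, s7}, keep only states in Sat with every successor in Z. Z1 = {s0, s1, s2, s3, s6, s7}; fixed.
Sat(AG (EG (p ∨ a))) = {s0, s1, s2, s3, s6, s7}
EF (AG (EG (p ∨ a))): least fixpoint, start Z0 = {s0, s1, s2, s3, s6, s7}, add states with some successor in Z. Z1 = {s0, s1, s2, s3, s5, s6, s7}; fixed.
Sat(EF (AG (EG (p ∨ a)))) = {s0, s1, s2, s3, s5, s6, s7}

{s0, s1, s2, s3, s5, s6, s7}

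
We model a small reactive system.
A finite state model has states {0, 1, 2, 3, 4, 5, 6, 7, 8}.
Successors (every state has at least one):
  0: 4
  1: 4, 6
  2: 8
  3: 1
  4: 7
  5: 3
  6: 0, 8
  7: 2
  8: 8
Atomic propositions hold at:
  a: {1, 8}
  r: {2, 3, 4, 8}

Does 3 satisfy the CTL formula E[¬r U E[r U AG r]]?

Sat(¬r) = {0, 1, 5, 6, 7}
AG r: greatest fixpoint, start Z0 = {2, 3, 4, 8}, keep only states in Sat with every successor in Z. Z1 = {2, 8}; fixed.
Sat(AG r) = {2, 8}
E[r U AG r]: least fixpoint, start Z0 = Sat(AG r) = {2, 8}, add states in Sat(r) with some successor in Z. Already a fixed point.
Sat(E[r U AG r]) = {2, 8}
E[¬r U E[r U AG r]]: least fixpoint, start Z0 = Sat(E[r U AG r]) = {2, 8}, add states in Sat(¬r) with some successor in Z. Z1 = {2, 6, 7, 8}; Z2 = {1, 2, 6, 7, 8}; fixed.
Sat(E[¬r U E[r U AG r]]) = {1, 2, 6, 7, 8}
3 ∉ Sat(E[¬r U E[r U AG r]]) = {1, 2, 6, 7, 8}, so the formula does not hold at 3.

No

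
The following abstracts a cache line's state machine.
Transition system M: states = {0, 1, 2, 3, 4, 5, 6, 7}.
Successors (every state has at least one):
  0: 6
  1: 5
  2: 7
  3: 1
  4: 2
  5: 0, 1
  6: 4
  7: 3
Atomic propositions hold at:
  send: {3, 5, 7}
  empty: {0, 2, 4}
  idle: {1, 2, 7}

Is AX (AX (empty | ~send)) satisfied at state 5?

Sat(~send) = {0, 1, 2, 4, 6}
Sat(empty | ~send) = {0, 1, 2, 4, 6}
Sat(AX (empty | ~send)) = {s : every successor in {0, 1, 2, 4, 6}} = {0, 3, 4, 5, 6}
Sat(AX (AX (empty | ~send))) = {s : every successor in {0, 3, 4, 5, 6}} = {0, 1, 6, 7}
5 ∉ Sat(AX (AX (empty | ~send))) = {0, 1, 6, 7}, so the formula does not hold at 5.

No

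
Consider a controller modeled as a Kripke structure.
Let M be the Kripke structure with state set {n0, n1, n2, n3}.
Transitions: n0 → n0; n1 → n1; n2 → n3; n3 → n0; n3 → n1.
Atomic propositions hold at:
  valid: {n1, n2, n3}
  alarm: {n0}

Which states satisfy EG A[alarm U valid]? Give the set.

A[alarm U valid]: least fixpoint, start Z0 = Sat(valid) = {n1, n2, n3}, add states in Sat(alarm) with every successor in Z. Already a fixed point.
Sat(A[alarm U valid]) = {n1, n2, n3}
EG A[alarm U valid]: greatest fixpoint, start Z0 = {n1, n2, n3}, keep only states in Sat with some successor in Z. Already a fixed point.
Sat(EG A[alarm U valid]) = {n1, n2, n3}

{n1, n2, n3}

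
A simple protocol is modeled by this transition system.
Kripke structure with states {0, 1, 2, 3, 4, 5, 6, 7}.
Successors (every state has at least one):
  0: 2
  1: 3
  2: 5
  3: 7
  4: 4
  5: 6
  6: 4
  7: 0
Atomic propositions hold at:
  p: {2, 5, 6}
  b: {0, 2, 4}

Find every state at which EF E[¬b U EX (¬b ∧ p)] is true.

{0, 1, 2, 3, 5, 7}

Sat(¬b) = {1, 3, 5, 6, 7}
Sat(¬b ∧ p) = {5, 6}
Sat(EX (¬b ∧ p)) = {s : some successor in {5, 6}} = {2, 5}
E[¬b U EX (¬b ∧ p)]: least fixpoint, start Z0 = Sat(EX (¬b ∧ p)) = {2, 5}, add states in Sat(¬b) with some successor in Z. Already a fixed point.
Sat(E[¬b U EX (¬b ∧ p)]) = {2, 5}
EF E[¬b U EX (¬b ∧ p)]: least fixpoint, start Z0 = {2, 5}, add states with some successor in Z. Z1 = {0, 2, 5}; Z2 = {0, 2, 5, 7}; Z3 = {0, 2, 3, 5, 7}; Z4 = {0, 1, 2, 3, 5, 7}; fixed.
Sat(EF E[¬b U EX (¬b ∧ p)]) = {0, 1, 2, 3, 5, 7}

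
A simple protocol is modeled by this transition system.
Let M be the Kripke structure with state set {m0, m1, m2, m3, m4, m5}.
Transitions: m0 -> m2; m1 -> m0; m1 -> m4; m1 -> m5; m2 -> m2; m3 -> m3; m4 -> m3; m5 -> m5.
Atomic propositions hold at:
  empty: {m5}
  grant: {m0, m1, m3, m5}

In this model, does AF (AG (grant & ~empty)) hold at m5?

No

Sat(~empty) = {m0, m1, m2, m3, m4}
Sat(grant & ~empty) = {m0, m1, m3}
AG (grant & ~empty): greatest fixpoint, start Z0 = {m0, m1, m3}, keep only states in Sat with every successor in Z. Z1 = {m3}; fixed.
Sat(AG (grant & ~empty)) = {m3}
AF (AG (grant & ~empty)): least fixpoint, start Z0 = {m3}, add states with every successor in Z. Z1 = {m3, m4}; fixed.
Sat(AF (AG (grant & ~empty))) = {m3, m4}
m5 ∉ Sat(AF (AG (grant & ~empty))) = {m3, m4}, so the formula does not hold at m5.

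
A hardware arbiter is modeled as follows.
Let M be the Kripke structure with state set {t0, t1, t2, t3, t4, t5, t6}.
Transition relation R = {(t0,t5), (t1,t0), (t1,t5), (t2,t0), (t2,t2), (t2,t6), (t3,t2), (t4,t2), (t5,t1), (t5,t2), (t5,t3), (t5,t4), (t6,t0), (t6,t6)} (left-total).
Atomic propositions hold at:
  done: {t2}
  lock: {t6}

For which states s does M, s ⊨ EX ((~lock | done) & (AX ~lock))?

Sat(~lock) = {t0, t1, t2, t3, t4, t5}
Sat(~lock | done) = {t0, t1, t2, t3, t4, t5}
Sat(AX ~lock) = {s : every successor in {t0, t1, t2, t3, t4, t5}} = {t0, t1, t3, t4, t5}
Sat((~lock | done) & (AX ~lock)) = {t0, t1, t3, t4, t5}
Sat(EX ((~lock | done) & (AX ~lock))) = {s : some successor in {t0, t1, t3, t4, t5}} = {t0, t1, t2, t5, t6}

{t0, t1, t2, t5, t6}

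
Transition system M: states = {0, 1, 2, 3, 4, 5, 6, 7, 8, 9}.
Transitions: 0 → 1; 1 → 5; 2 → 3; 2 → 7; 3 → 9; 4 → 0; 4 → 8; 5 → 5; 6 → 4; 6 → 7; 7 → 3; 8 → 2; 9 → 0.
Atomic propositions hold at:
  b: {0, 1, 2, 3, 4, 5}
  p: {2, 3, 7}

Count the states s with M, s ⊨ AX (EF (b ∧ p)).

4

Sat(b ∧ p) = {2, 3}
EF (b ∧ p): least fixpoint, start Z0 = {2, 3}, add states with some successor in Z. Z1 = {2, 3, 7, 8}; Z2 = {2, 3, 4, 6, 7, 8}; fixed.
Sat(EF (b ∧ p)) = {2, 3, 4, 6, 7, 8}
Sat(AX (EF (b ∧ p))) = {s : every successor in {2, 3, 4, 6, 7, 8}} = {2, 6, 7, 8}
|Sat(AX (EF (b ∧ p)))| = |{2, 6, 7, 8}| = 4.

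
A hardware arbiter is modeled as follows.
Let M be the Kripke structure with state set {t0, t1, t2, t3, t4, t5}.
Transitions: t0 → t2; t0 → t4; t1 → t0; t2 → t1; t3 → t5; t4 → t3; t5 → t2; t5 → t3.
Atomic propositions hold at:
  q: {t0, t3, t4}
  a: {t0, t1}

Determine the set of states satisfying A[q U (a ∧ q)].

Sat(a ∧ q) = {t0}
A[q U (a ∧ q)]: least fixpoint, start Z0 = Sat((a ∧ q)) = {t0}, add states in Sat(q) with every successor in Z. Already a fixed point.
Sat(A[q U (a ∧ q)]) = {t0}

{t0}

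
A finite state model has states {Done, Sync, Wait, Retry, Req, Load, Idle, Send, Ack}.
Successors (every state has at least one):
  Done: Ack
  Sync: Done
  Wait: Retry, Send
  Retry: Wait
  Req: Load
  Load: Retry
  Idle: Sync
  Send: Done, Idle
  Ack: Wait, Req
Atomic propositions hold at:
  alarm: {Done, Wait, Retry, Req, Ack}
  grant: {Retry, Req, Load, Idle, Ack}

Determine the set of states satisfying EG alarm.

{Done, Wait, Retry, Ack}

EG alarm: greatest fixpoint, start Z0 = {Done, Wait, Retry, Req, Ack}, keep only states in Sat with some successor in Z. Z1 = {Done, Wait, Retry, Ack}; fixed.
Sat(EG alarm) = {Done, Wait, Retry, Ack}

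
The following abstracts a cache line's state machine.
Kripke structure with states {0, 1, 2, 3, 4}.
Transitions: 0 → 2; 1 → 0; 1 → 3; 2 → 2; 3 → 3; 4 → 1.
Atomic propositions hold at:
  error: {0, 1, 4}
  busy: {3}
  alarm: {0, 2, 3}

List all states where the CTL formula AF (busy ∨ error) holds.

{0, 1, 3, 4}

Sat(busy ∨ error) = {0, 1, 3, 4}
AF (busy ∨ error): least fixpoint, start Z0 = {0, 1, 3, 4}, add states with every successor in Z. Already a fixed point.
Sat(AF (busy ∨ error)) = {0, 1, 3, 4}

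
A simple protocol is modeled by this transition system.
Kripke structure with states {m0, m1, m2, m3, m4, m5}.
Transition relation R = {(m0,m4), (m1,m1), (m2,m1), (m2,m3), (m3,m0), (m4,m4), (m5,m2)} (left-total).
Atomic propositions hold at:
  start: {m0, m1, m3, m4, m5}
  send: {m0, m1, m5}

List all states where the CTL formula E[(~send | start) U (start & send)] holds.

{m0, m1, m2, m3, m5}

Sat(~send) = {m2, m3, m4}
Sat(~send | start) = {m0, m1, m2, m3, m4, m5}
Sat(start & send) = {m0, m1, m5}
E[(~send | start) U (start & send)]: least fixpoint, start Z0 = Sat((start & send)) = {m0, m1, m5}, add states in Sat(~send | start) with some successor in Z. Z1 = {m0, m1, m2, m3, m5}; fixed.
Sat(E[(~send | start) U (start & send)]) = {m0, m1, m2, m3, m5}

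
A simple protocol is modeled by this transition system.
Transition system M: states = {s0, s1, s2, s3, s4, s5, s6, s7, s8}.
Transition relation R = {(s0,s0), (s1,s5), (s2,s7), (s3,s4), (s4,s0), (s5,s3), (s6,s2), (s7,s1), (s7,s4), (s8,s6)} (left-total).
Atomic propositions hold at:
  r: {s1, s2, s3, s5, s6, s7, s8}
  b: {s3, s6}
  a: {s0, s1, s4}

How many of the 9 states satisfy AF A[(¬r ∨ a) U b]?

Sat(¬r) = {s0, s4}
Sat(¬r ∨ a) = {s0, s1, s4}
A[(¬r ∨ a) U b]: least fixpoint, start Z0 = Sat(b) = {s3, s6}, add states in Sat(¬r ∨ a) with every successor in Z. Already a fixed point.
Sat(A[(¬r ∨ a) U b]) = {s3, s6}
AF A[(¬r ∨ a) U b]: least fixpoint, start Z0 = {s3, s6}, add states with every successor in Z. Z1 = {s3, s5, s6, s8}; Z2 = {s1, s3, s5, s6, s8}; fixed.
Sat(AF A[(¬r ∨ a) U b]) = {s1, s3, s5, s6, s8}
|Sat(AF A[(¬r ∨ a) U b])| = |{s1, s3, s5, s6, s8}| = 5.

5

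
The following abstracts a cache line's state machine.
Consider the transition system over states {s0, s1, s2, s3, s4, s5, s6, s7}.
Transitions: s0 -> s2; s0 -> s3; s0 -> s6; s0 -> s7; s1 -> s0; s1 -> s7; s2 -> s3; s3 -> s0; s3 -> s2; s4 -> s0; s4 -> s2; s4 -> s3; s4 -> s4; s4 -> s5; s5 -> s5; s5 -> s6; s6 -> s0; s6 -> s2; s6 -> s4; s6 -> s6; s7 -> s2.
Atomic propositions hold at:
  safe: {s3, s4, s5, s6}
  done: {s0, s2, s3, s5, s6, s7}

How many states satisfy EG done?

EG done: greatest fixpoint, start Z0 = {s0, s2, s3, s5, s6, s7}, keep only states in Sat with some successor in Z. Already a fixed point.
Sat(EG done) = {s0, s2, s3, s5, s6, s7}
|Sat(EG done)| = |{s0, s2, s3, s5, s6, s7}| = 6.

6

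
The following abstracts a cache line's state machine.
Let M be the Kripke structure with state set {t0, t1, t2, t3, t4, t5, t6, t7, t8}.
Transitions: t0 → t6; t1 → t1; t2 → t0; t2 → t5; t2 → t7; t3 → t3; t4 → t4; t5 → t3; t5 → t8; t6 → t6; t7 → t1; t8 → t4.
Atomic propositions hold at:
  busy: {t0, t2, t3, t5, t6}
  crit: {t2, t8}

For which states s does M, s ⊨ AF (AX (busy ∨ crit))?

{t0, t3, t5, t6}

Sat(busy ∨ crit) = {t0, t2, t3, t5, t6, t8}
Sat(AX (busy ∨ crit)) = {s : every successor in {t0, t2, t3, t5, t6, t8}} = {t0, t3, t5, t6}
AF (AX (busy ∨ crit)): least fixpoint, start Z0 = {t0, t3, t5, t6}, add states with every successor in Z. Already a fixed point.
Sat(AF (AX (busy ∨ crit))) = {t0, t3, t5, t6}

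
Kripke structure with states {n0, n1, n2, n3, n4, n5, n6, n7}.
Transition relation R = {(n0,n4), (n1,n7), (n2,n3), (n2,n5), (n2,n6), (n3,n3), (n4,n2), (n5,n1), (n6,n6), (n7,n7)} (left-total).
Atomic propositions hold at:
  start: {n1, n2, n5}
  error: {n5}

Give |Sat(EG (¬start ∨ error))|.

3

Sat(¬start) = {n0, n3, n4, n6, n7}
Sat(¬start ∨ error) = {n0, n3, n4, n5, n6, n7}
EG (¬start ∨ error): greatest fixpoint, start Z0 = {n0, n3, n4, n5, n6, n7}, keep only states in Sat with some successor in Z. Z1 = {n0, n3, n6, n7}; Z2 = {n3, n6, n7}; fixed.
Sat(EG (¬start ∨ error)) = {n3, n6, n7}
|Sat(EG (¬start ∨ error))| = |{n3, n6, n7}| = 3.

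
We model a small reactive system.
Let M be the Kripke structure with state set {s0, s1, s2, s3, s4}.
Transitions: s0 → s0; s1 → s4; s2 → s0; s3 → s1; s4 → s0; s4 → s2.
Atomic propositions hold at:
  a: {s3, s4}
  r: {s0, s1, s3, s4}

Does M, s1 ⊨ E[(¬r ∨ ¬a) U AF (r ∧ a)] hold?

Sat(¬r) = {s2}
Sat(¬a) = {s0, s1, s2}
Sat(¬r ∨ ¬a) = {s0, s1, s2}
Sat(r ∧ a) = {s3, s4}
AF (r ∧ a): least fixpoint, start Z0 = {s3, s4}, add states with every successor in Z. Z1 = {s1, s3, s4}; fixed.
Sat(AF (r ∧ a)) = {s1, s3, s4}
E[(¬r ∨ ¬a) U AF (r ∧ a)]: least fixpoint, start Z0 = Sat(AF (r ∧ a)) = {s1, s3, s4}, add states in Sat(¬r ∨ ¬a) with some successor in Z. Already a fixed point.
Sat(E[(¬r ∨ ¬a) U AF (r ∧ a)]) = {s1, s3, s4}
s1 ∈ Sat(E[(¬r ∨ ¬a) U AF (r ∧ a)]) = {s1, s3, s4}, so the formula holds at s1.

Yes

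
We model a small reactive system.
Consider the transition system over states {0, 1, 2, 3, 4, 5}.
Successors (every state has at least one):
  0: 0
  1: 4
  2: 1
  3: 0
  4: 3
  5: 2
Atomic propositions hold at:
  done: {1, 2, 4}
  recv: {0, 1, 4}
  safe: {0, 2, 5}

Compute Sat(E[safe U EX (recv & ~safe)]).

{1, 2, 5}

Sat(~safe) = {1, 3, 4}
Sat(recv & ~safe) = {1, 4}
Sat(EX (recv & ~safe)) = {s : some successor in {1, 4}} = {1, 2}
E[safe U EX (recv & ~safe)]: least fixpoint, start Z0 = Sat(EX (recv & ~safe)) = {1, 2}, add states in Sat(safe) with some successor in Z. Z1 = {1, 2, 5}; fixed.
Sat(E[safe U EX (recv & ~safe)]) = {1, 2, 5}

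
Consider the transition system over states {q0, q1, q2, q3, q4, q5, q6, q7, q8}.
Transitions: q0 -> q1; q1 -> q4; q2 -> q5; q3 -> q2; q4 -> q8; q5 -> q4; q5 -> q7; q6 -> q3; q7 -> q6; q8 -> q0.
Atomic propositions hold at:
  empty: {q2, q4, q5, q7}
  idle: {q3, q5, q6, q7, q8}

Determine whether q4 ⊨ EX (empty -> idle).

Yes

Sat(empty -> idle) = {q0, q1, q3, q5, q6, q7, q8}
Sat(EX (empty -> idle)) = {s : some successor in {q0, q1, q3, q5, q6, q7, q8}} = {q0, q2, q4, q5, q6, q7, q8}
q4 ∈ Sat(EX (empty -> idle)) = {q0, q2, q4, q5, q6, q7, q8}, so the formula holds at q4.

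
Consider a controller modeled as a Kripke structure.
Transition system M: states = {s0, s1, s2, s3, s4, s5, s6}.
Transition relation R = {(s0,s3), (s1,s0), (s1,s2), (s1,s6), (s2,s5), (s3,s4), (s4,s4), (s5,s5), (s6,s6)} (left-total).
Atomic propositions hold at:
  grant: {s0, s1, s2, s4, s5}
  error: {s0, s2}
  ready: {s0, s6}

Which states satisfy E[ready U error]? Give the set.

{s0, s2}

E[ready U error]: least fixpoint, start Z0 = Sat(error) = {s0, s2}, add states in Sat(ready) with some successor in Z. Already a fixed point.
Sat(E[ready U error]) = {s0, s2}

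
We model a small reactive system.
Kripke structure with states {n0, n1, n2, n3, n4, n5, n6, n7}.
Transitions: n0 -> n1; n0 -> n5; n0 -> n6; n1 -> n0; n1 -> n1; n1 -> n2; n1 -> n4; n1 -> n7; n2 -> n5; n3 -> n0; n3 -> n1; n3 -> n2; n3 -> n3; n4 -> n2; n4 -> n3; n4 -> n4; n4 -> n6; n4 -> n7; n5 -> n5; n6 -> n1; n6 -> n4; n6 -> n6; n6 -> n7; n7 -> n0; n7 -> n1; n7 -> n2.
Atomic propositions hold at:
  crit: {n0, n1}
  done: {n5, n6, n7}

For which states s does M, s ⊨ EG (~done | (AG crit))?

Sat(~done) = {n0, n1, n2, n3, n4}
AG crit: greatest fixpoint, start Z0 = {n0, n1}, keep only states in Sat with every successor in Z. Z1 = ∅; fixed.
Sat(AG crit) = ∅
Sat(~done | (AG crit)) = {n0, n1, n2, n3, n4}
EG (~done | (AG crit)): greatest fixpoint, start Z0 = {n0, n1, n2, n3, n4}, keep only states in Sat with some successor in Z. Z1 = {n0, n1, n3, n4}; fixed.
Sat(EG (~done | (AG crit))) = {n0, n1, n3, n4}

{n0, n1, n3, n4}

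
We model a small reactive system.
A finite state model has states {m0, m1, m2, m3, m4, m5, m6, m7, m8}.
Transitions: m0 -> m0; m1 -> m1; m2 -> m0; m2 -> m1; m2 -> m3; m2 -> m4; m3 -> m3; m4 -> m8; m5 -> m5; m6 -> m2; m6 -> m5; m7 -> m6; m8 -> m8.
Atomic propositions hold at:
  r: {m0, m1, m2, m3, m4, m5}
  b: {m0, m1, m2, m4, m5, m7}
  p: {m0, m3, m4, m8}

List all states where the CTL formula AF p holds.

AF p: least fixpoint, start Z0 = {m0, m3, m4, m8}, add states with every successor in Z. Already a fixed point.
Sat(AF p) = {m0, m3, m4, m8}

{m0, m3, m4, m8}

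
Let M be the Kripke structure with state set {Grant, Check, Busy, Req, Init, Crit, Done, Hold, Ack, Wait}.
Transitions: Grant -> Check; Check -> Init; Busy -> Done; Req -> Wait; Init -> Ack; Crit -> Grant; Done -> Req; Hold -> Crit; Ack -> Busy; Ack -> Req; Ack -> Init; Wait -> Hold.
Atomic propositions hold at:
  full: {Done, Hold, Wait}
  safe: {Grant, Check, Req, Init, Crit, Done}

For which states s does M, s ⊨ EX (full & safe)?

Sat(full & safe) = {Done}
Sat(EX (full & safe)) = {s : some successor in {Done}} = {Busy}

{Busy}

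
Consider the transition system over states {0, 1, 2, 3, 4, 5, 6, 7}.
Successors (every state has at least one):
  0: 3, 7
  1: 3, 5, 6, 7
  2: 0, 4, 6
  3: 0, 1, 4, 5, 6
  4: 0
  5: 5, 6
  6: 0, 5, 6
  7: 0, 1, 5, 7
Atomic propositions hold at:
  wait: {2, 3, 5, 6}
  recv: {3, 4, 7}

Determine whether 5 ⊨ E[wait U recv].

No

E[wait U recv]: least fixpoint, start Z0 = Sat(recv) = {3, 4, 7}, add states in Sat(wait) with some successor in Z. Z1 = {2, 3, 4, 7}; fixed.
Sat(E[wait U recv]) = {2, 3, 4, 7}
5 ∉ Sat(E[wait U recv]) = {2, 3, 4, 7}, so the formula does not hold at 5.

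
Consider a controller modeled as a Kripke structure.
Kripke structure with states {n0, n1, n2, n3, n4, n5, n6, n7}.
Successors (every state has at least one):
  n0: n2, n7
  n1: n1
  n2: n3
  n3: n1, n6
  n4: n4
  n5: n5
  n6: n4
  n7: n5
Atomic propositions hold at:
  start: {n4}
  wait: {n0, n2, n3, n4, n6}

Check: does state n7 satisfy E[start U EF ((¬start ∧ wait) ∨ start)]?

Sat(¬start) = {n0, n1, n2, n3, n5, n6, n7}
Sat(¬start ∧ wait) = {n0, n2, n3, n6}
Sat((¬start ∧ wait) ∨ start) = {n0, n2, n3, n4, n6}
EF ((¬start ∧ wait) ∨ start): least fixpoint, start Z0 = {n0, n2, n3, n4, n6}, add states with some successor in Z. Already a fixed point.
Sat(EF ((¬start ∧ wait) ∨ start)) = {n0, n2, n3, n4, n6}
E[start U EF ((¬start ∧ wait) ∨ start)]: least fixpoint, start Z0 = Sat(EF ((¬start ∧ wait) ∨ start)) = {n0, n2, n3, n4, n6}, add states in Sat(start) with some successor in Z. Already a fixed point.
Sat(E[start U EF ((¬start ∧ wait) ∨ start)]) = {n0, n2, n3, n4, n6}
n7 ∉ Sat(E[start U EF ((¬start ∧ wait) ∨ start)]) = {n0, n2, n3, n4, n6}, so the formula does not hold at n7.

No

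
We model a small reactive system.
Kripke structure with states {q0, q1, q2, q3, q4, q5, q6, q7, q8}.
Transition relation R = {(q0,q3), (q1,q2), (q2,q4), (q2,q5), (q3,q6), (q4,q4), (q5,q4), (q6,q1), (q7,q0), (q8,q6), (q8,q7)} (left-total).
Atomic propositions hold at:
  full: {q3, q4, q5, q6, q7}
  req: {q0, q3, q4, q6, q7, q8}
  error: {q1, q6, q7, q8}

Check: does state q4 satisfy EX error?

Sat(EX error) = {s : some successor in {q1, q6, q7, q8}} = {q3, q6, q8}
q4 ∉ Sat(EX error) = {q3, q6, q8}, so the formula does not hold at q4.

No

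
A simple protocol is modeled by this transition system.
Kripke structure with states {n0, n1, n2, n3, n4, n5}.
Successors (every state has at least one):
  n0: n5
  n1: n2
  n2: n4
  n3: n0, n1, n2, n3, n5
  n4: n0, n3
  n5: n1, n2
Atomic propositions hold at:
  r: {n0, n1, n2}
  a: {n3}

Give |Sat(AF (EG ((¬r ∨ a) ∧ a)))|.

Sat(¬r) = {n3, n4, n5}
Sat(¬r ∨ a) = {n3, n4, n5}
Sat((¬r ∨ a) ∧ a) = {n3}
EG ((¬r ∨ a) ∧ a): greatest fixpoint, start Z0 = {n3}, keep only states in Sat with some successor in Z. Already a fixed point.
Sat(EG ((¬r ∨ a) ∧ a)) = {n3}
AF (EG ((¬r ∨ a) ∧ a)): least fixpoint, start Z0 = {n3}, add states with every successor in Z. Already a fixed point.
Sat(AF (EG ((¬r ∨ a) ∧ a))) = {n3}
|Sat(AF (EG ((¬r ∨ a) ∧ a)))| = |{n3}| = 1.

1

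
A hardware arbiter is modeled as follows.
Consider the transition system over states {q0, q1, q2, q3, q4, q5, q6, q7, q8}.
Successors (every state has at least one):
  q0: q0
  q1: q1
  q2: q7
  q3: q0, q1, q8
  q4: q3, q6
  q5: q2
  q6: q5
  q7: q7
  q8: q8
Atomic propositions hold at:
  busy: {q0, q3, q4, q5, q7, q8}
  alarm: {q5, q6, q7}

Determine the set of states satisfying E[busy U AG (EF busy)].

{q0, q2, q3, q4, q5, q6, q7, q8}

EF busy: least fixpoint, start Z0 = {q0, q3, q4, q5, q7, q8}, add states with some successor in Z. Z1 = {q0, q2, q3, q4, q5, q6, q7, q8}; fixed.
Sat(EF busy) = {q0, q2, q3, q4, q5, q6, q7, q8}
AG (EF busy): greatest fixpoint, start Z0 = {q0, q2, q3, q4, q5, q6, q7, q8}, keep only states in Sat with every successor in Z. Z1 = {q0, q2, q4, q5, q6, q7, q8}; Z2 = {q0, q2, q5, q6, q7, q8}; fixed.
Sat(AG (EF busy)) = {q0, q2, q5, q6, q7, q8}
E[busy U AG (EF busy)]: least fixpoint, start Z0 = Sat(AG (EF busy)) = {q0, q2, q5, q6, q7, q8}, add states in Sat(busy) with some successor in Z. Z1 = {q0, q2, q3, q4, q5, q6, q7, q8}; fixed.
Sat(E[busy U AG (EF busy)]) = {q0, q2, q3, q4, q5, q6, q7, q8}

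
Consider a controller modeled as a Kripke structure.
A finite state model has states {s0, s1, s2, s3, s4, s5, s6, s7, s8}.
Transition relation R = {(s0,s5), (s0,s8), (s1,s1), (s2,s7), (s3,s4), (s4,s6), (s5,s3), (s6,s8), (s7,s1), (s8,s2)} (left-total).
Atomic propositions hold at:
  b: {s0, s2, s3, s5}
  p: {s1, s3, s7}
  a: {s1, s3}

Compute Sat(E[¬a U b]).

Sat(¬a) = {s0, s2, s4, s5, s6, s7, s8}
E[¬a U b]: least fixpoint, start Z0 = Sat(b) = {s0, s2, s3, s5}, add states in Sat(¬a) with some successor in Z. Z1 = {s0, s2, s3, s5, s8}; Z2 = {s0, s2, s3, s5, s6, s8}; Z3 = {s0, s2, s3, s4, s5, s6, s8}; fixed.
Sat(E[¬a U b]) = {s0, s2, s3, s4, s5, s6, s8}

{s0, s2, s3, s4, s5, s6, s8}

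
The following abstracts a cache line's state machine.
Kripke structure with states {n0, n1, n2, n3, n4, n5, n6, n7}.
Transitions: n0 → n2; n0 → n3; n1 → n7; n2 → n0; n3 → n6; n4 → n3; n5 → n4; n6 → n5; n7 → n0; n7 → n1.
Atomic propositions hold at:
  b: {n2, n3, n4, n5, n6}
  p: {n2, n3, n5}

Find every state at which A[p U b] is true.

{n2, n3, n4, n5, n6}

A[p U b]: least fixpoint, start Z0 = Sat(b) = {n2, n3, n4, n5, n6}, add states in Sat(p) with every successor in Z. Already a fixed point.
Sat(A[p U b]) = {n2, n3, n4, n5, n6}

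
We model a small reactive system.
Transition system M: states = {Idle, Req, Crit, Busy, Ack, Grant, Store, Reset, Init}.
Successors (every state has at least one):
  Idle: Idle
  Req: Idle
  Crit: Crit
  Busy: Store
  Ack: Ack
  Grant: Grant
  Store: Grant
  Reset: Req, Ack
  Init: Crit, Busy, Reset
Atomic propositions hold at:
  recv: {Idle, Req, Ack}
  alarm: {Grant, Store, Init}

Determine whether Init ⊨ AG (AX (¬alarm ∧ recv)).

No

Sat(¬alarm) = {Idle, Req, Crit, Busy, Ack, Reset}
Sat(¬alarm ∧ recv) = {Idle, Req, Ack}
Sat(AX (¬alarm ∧ recv)) = {s : every successor in {Idle, Req, Ack}} = {Idle, Req, Ack, Reset}
AG (AX (¬alarm ∧ recv)): greatest fixpoint, start Z0 = {Idle, Req, Ack, Reset}, keep only states in Sat with every successor in Z. Already a fixed point.
Sat(AG (AX (¬alarm ∧ recv))) = {Idle, Req, Ack, Reset}
Init ∉ Sat(AG (AX (¬alarm ∧ recv))) = {Idle, Req, Ack, Reset}, so the formula does not hold at Init.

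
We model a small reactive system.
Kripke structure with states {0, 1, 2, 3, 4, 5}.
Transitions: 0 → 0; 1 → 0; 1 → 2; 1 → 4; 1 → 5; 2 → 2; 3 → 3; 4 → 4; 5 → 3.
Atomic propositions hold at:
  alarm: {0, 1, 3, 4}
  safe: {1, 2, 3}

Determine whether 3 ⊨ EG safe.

EG safe: greatest fixpoint, start Z0 = {1, 2, 3}, keep only states in Sat with some successor in Z. Already a fixed point.
Sat(EG safe) = {1, 2, 3}
3 ∈ Sat(EG safe) = {1, 2, 3}, so the formula holds at 3.

Yes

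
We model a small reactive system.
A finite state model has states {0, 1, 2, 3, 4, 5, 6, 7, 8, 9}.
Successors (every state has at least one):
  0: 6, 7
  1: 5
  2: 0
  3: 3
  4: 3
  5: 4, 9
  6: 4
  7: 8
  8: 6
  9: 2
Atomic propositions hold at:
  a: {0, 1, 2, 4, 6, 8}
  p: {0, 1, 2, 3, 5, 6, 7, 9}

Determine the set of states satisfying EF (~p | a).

Sat(~p) = {4, 8}
Sat(~p | a) = {0, 1, 2, 4, 6, 8}
EF (~p | a): least fixpoint, start Z0 = {0, 1, 2, 4, 6, 8}, add states with some successor in Z. Z1 = {0, 1, 2, 4, 5, 6, 7, 8, 9}; fixed.
Sat(EF (~p | a)) = {0, 1, 2, 4, 5, 6, 7, 8, 9}

{0, 1, 2, 4, 5, 6, 7, 8, 9}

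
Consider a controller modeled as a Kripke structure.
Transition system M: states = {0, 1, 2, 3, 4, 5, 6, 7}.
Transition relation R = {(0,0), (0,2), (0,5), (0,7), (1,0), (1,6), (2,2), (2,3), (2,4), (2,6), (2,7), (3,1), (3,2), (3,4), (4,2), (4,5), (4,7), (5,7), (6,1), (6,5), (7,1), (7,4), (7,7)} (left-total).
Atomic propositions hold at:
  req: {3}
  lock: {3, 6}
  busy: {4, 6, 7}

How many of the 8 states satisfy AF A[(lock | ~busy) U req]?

Sat(~busy) = {0, 1, 2, 3, 5}
Sat(lock | ~busy) = {0, 1, 2, 3, 5, 6}
A[(lock | ~busy) U req]: least fixpoint, start Z0 = Sat(req) = {3}, add states in Sat(lock | ~busy) with every successor in Z. Already a fixed point.
Sat(A[(lock | ~busy) U req]) = {3}
AF A[(lock | ~busy) U req]: least fixpoint, start Z0 = {3}, add states with every successor in Z. Already a fixed point.
Sat(AF A[(lock | ~busy) U req]) = {3}
|Sat(AF A[(lock | ~busy) U req])| = |{3}| = 1.

1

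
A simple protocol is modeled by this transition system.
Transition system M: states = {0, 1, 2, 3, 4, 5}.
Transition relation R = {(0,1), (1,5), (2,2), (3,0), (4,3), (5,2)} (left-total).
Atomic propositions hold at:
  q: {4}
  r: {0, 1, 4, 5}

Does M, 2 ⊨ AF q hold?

AF q: least fixpoint, start Z0 = {4}, add states with every successor in Z. Already a fixed point.
Sat(AF q) = {4}
2 ∉ Sat(AF q) = {4}, so the formula does not hold at 2.

No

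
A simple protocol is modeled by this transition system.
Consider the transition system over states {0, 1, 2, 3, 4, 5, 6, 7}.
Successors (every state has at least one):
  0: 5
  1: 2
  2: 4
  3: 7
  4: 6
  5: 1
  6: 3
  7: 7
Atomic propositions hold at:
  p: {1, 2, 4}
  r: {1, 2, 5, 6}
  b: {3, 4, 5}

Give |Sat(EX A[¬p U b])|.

4

Sat(¬p) = {0, 3, 5, 6, 7}
A[¬p U b]: least fixpoint, start Z0 = Sat(b) = {3, 4, 5}, add states in Sat(¬p) with every successor in Z. Z1 = {0, 3, 4, 5, 6}; fixed.
Sat(A[¬p U b]) = {0, 3, 4, 5, 6}
Sat(EX A[¬p U b]) = {s : some successor in {0, 3, 4, 5, 6}} = {0, 2, 4, 6}
|Sat(EX A[¬p U b])| = |{0, 2, 4, 6}| = 4.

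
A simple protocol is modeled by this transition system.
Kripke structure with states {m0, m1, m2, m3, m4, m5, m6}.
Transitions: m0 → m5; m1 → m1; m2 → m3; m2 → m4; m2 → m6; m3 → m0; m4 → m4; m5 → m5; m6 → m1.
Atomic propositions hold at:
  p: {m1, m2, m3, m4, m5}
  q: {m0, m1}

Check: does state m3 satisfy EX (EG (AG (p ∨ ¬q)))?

No

Sat(¬q) = {m2, m3, m4, m5, m6}
Sat(p ∨ ¬q) = {m1, m2, m3, m4, m5, m6}
AG (p ∨ ¬q): greatest fixpoint, start Z0 = {m1, m2, m3, m4, m5, m6}, keep only states in Sat with every successor in Z. Z1 = {m1, m2, m4, m5, m6}; Z2 = {m1, m4, m5, m6}; fixed.
Sat(AG (p ∨ ¬q)) = {m1, m4, m5, m6}
EG (AG (p ∨ ¬q)): greatest fixpoint, start Z0 = {m1, m4, m5, m6}, keep only states in Sat with some successor in Z. Already a fixed point.
Sat(EG (AG (p ∨ ¬q))) = {m1, m4, m5, m6}
Sat(EX (EG (AG (p ∨ ¬q)))) = {s : some successor in {m1, m4, m5, m6}} = {m0, m1, m2, m4, m5, m6}
m3 ∉ Sat(EX (EG (AG (p ∨ ¬q)))) = {m0, m1, m2, m4, m5, m6}, so the formula does not hold at m3.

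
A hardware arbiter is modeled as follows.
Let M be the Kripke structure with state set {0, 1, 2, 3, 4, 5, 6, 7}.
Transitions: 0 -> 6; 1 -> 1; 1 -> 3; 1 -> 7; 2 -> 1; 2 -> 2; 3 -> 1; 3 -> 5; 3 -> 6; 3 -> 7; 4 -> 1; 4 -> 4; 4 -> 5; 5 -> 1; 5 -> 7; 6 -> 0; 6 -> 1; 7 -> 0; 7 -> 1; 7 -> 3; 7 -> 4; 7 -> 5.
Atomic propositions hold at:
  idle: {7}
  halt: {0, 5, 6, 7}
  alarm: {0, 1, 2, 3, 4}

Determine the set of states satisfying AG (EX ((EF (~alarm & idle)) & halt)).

{0, 1, 3, 4, 5, 6, 7}

Sat(~alarm) = {5, 6, 7}
Sat(~alarm & idle) = {7}
EF (~alarm & idle): least fixpoint, start Z0 = {7}, add states with some successor in Z. Z1 = {1, 3, 5, 7}; Z2 = {1, 2, 3, 4, 5, 6, 7}; Z3 = {0, 1, 2, 3, 4, 5, 6, 7}; fixed.
Sat(EF (~alarm & idle)) = {0, 1, 2, 3, 4, 5, 6, 7}
Sat((EF (~alarm & idle)) & halt) = {0, 5, 6, 7}
Sat(EX ((EF (~alarm & idle)) & halt)) = {s : some successor in {0, 5, 6, 7}} = {0, 1, 3, 4, 5, 6, 7}
AG (EX ((EF (~alarm & idle)) & halt)): greatest fixpoint, start Z0 = {0, 1, 3, 4, 5, 6, 7}, keep only states in Sat with every successor in Z. Already a fixed point.
Sat(AG (EX ((EF (~alarm & idle)) & halt))) = {0, 1, 3, 4, 5, 6, 7}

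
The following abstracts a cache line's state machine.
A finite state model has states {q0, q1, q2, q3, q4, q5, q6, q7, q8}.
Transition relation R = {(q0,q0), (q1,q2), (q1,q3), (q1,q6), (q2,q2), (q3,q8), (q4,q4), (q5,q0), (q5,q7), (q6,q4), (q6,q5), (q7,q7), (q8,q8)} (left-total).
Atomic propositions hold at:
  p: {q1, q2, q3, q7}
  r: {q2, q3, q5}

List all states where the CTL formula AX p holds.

Sat(AX p) = {s : every successor in {q1, q2, q3, q7}} = {q2, q7}

{q2, q7}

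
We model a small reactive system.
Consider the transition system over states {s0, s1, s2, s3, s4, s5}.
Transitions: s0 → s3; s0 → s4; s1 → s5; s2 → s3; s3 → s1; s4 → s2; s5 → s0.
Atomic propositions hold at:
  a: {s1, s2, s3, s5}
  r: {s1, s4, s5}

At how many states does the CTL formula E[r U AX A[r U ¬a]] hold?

Sat(¬a) = {s0, s4}
A[r U ¬a]: least fixpoint, start Z0 = Sat(¬a) = {s0, s4}, add states in Sat(r) with every successor in Z. Z1 = {s0, s4, s5}; Z2 = {s0, s1, s4, s5}; fixed.
Sat(A[r U ¬a]) = {s0, s1, s4, s5}
Sat(AX A[r U ¬a]) = {s : every successor in {s0, s1, s4, s5}} = {s1, s3, s5}
E[r U AX A[r U ¬a]]: least fixpoint, start Z0 = Sat(AX A[r U ¬a]) = {s1, s3, s5}, add states in Sat(r) with some successor in Z. Already a fixed point.
Sat(E[r U AX A[r U ¬a]]) = {s1, s3, s5}
|Sat(E[r U AX A[r U ¬a]])| = |{s1, s3, s5}| = 3.

3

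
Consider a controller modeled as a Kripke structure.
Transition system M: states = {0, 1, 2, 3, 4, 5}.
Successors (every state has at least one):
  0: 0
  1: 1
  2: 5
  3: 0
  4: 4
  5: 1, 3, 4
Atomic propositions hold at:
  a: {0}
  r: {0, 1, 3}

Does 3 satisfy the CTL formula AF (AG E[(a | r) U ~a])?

Sat(a | r) = {0, 1, 3}
Sat(~a) = {1, 2, 3, 4, 5}
E[(a | r) U ~a]: least fixpoint, start Z0 = Sat(~a) = {1, 2, 3, 4, 5}, add states in Sat(a | r) with some successor in Z. Already a fixed point.
Sat(E[(a | r) U ~a]) = {1, 2, 3, 4, 5}
AG E[(a | r) U ~a]: greatest fixpoint, start Z0 = {1, 2, 3, 4, 5}, keep only states in Sat with every successor in Z. Z1 = {1, 2, 4, 5}; Z2 = {1, 2, 4}; Z3 = {1, 4}; fixed.
Sat(AG E[(a | r) U ~a]) = {1, 4}
AF (AG E[(a | r) U ~a]): least fixpoint, start Z0 = {1, 4}, add states with every successor in Z. Already a fixed point.
Sat(AF (AG E[(a | r) U ~a])) = {1, 4}
3 ∉ Sat(AF (AG E[(a | r) U ~a])) = {1, 4}, so the formula does not hold at 3.

No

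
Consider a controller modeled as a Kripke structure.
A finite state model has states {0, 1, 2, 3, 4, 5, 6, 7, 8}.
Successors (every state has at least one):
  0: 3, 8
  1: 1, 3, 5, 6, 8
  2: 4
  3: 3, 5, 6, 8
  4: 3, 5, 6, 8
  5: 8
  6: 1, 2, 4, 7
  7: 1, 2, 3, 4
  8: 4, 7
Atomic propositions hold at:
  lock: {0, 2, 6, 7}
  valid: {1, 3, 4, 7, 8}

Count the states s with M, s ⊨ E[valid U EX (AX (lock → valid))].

Sat(lock → valid) = {1, 3, 4, 5, 7, 8}
Sat(AX (lock → valid)) = {s : every successor in {1, 3, 4, 5, 7, 8}} = {0, 2, 5, 8}
Sat(EX (AX (lock → valid))) = {s : some successor in {0, 2, 5, 8}} = {0, 1, 3, 4, 5, 6, 7}
E[valid U EX (AX (lock → valid))]: least fixpoint, start Z0 = Sat(EX (AX (lock → valid))) = {0, 1, 3, 4, 5, 6, 7}, add states in Sat(valid) with some successor in Z. Z1 = {0, 1, 3, 4, 5, 6, 7, 8}; fixed.
Sat(E[valid U EX (AX (lock → valid))]) = {0, 1, 3, 4, 5, 6, 7, 8}
|Sat(E[valid U EX (AX (lock → valid))])| = |{0, 1, 3, 4, 5, 6, 7, 8}| = 8.

8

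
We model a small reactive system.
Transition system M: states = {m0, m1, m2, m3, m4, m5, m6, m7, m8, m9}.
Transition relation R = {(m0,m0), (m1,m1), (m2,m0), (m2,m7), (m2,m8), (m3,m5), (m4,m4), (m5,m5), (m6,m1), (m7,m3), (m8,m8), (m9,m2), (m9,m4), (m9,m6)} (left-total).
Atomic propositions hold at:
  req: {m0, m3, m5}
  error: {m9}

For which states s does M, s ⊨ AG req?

{m0, m3, m5}

AG req: greatest fixpoint, start Z0 = {m0, m3, m5}, keep only states in Sat with every successor in Z. Already a fixed point.
Sat(AG req) = {m0, m3, m5}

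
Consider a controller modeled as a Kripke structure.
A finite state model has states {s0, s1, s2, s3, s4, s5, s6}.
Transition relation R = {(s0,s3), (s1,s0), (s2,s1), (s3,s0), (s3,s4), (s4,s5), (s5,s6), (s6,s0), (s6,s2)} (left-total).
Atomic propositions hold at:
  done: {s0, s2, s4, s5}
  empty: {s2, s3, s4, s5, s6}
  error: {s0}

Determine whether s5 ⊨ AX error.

No

Sat(AX error) = {s : every successor in {s0}} = {s1}
s5 ∉ Sat(AX error) = {s1}, so the formula does not hold at s5.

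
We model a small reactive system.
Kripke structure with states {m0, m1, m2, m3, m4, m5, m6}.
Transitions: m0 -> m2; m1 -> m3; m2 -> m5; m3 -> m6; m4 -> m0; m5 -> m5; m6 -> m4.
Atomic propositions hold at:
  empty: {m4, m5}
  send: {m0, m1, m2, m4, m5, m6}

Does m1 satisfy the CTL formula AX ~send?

Sat(~send) = {m3}
Sat(AX ~send) = {s : every successor in {m3}} = {m1}
m1 ∈ Sat(AX ~send) = {m1}, so the formula holds at m1.

Yes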